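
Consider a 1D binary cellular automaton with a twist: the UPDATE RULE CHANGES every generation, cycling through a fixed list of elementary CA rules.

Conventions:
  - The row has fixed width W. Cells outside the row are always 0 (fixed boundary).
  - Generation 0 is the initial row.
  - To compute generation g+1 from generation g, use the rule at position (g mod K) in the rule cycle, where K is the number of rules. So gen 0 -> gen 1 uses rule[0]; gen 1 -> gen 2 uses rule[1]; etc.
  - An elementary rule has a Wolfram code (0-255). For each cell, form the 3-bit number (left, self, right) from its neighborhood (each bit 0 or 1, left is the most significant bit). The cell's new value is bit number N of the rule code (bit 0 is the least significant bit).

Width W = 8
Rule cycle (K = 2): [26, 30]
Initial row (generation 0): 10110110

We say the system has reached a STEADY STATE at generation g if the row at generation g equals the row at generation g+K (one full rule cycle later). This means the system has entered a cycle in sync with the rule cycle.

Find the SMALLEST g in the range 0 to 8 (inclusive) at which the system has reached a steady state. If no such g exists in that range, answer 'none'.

Answer: none

Derivation:
Gen 0: 10110110
Gen 1 (rule 26): 00100101
Gen 2 (rule 30): 01111101
Gen 3 (rule 26): 11000000
Gen 4 (rule 30): 10100000
Gen 5 (rule 26): 00010000
Gen 6 (rule 30): 00111000
Gen 7 (rule 26): 01100100
Gen 8 (rule 30): 11011110
Gen 9 (rule 26): 10010001
Gen 10 (rule 30): 11111011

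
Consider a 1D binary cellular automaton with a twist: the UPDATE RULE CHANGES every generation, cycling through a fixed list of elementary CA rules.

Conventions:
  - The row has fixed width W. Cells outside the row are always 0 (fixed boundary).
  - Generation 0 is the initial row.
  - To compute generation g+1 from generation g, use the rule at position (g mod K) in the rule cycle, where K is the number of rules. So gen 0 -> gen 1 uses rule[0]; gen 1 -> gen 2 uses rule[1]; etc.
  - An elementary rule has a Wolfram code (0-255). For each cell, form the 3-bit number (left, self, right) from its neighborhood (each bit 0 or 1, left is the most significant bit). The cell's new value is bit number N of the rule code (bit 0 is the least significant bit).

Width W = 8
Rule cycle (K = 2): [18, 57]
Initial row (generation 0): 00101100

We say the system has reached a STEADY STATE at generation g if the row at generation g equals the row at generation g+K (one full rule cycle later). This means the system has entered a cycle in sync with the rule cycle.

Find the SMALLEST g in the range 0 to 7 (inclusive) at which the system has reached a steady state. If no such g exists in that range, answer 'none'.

Gen 0: 00101100
Gen 1 (rule 18): 01000010
Gen 2 (rule 57): 00111001
Gen 3 (rule 18): 01000110
Gen 4 (rule 57): 00110101
Gen 5 (rule 18): 01000000
Gen 6 (rule 57): 00111111
Gen 7 (rule 18): 01000000
Gen 8 (rule 57): 00111111
Gen 9 (rule 18): 01000000

Answer: 5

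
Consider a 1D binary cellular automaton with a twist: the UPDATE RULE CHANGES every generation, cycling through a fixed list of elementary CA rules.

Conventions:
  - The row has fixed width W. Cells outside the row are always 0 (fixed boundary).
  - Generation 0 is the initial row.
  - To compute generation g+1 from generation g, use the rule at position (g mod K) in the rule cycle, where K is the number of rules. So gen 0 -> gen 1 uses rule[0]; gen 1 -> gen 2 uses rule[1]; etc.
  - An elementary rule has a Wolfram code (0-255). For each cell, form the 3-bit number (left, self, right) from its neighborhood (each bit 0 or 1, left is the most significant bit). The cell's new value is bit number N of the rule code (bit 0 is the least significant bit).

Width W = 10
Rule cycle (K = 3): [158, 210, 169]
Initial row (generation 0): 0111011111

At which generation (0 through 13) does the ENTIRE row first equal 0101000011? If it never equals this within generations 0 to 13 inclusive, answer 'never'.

Gen 0: 0111011111
Gen 1 (rule 158): 1110011110
Gen 2 (rule 210): 0111101111
Gen 3 (rule 169): 0111011110
Gen 4 (rule 158): 1110011101
Gen 5 (rule 210): 0111101100
Gen 6 (rule 169): 0111011001
Gen 7 (rule 158): 1110010111
Gen 8 (rule 210): 0111100011
Gen 9 (rule 169): 0111001010
Gen 10 (rule 158): 1110111011
Gen 11 (rule 210): 0110011001
Gen 12 (rule 169): 0100010000
Gen 13 (rule 158): 1110111000

Answer: never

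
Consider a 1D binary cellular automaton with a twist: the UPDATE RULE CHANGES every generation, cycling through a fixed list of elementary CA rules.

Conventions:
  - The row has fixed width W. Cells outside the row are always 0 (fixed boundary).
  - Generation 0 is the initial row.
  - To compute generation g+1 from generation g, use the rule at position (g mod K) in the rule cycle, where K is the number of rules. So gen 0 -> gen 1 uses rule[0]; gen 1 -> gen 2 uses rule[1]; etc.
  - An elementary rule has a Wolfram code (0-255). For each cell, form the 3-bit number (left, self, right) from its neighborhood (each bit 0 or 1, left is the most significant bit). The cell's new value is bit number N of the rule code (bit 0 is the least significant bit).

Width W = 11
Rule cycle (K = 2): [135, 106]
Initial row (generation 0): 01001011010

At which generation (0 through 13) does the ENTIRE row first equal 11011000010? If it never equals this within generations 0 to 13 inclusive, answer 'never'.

Answer: 1

Derivation:
Gen 0: 01001011010
Gen 1 (rule 135): 11011000010
Gen 2 (rule 106): 11111000100
Gen 3 (rule 135): 01110011101
Gen 4 (rule 106): 11010110110
Gen 5 (rule 135): 00010000000
Gen 6 (rule 106): 00100000000
Gen 7 (rule 135): 11101111111
Gen 8 (rule 106): 10111000001
Gen 9 (rule 135): 10010011111
Gen 10 (rule 106): 00100110001
Gen 11 (rule 135): 11101000111
Gen 12 (rule 106): 10110001101
Gen 13 (rule 135): 10000110001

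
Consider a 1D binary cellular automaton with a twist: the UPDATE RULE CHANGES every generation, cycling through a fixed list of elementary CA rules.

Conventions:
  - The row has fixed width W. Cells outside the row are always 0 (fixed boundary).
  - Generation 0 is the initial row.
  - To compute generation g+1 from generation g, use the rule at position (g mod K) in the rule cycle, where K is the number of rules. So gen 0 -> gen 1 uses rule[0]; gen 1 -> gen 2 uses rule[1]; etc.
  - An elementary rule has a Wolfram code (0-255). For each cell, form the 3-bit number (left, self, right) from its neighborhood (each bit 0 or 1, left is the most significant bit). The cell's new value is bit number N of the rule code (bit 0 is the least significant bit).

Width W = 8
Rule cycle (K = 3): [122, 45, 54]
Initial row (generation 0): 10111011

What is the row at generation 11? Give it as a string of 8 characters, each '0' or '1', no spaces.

Gen 0: 10111011
Gen 1 (rule 122): 01101111
Gen 2 (rule 45): 01011000
Gen 3 (rule 54): 11100100
Gen 4 (rule 122): 10111010
Gen 5 (rule 45): 11100110
Gen 6 (rule 54): 00011001
Gen 7 (rule 122): 00111110
Gen 8 (rule 45): 10100000
Gen 9 (rule 54): 11110000
Gen 10 (rule 122): 10011000
Gen 11 (rule 45): 10010011

Answer: 10010011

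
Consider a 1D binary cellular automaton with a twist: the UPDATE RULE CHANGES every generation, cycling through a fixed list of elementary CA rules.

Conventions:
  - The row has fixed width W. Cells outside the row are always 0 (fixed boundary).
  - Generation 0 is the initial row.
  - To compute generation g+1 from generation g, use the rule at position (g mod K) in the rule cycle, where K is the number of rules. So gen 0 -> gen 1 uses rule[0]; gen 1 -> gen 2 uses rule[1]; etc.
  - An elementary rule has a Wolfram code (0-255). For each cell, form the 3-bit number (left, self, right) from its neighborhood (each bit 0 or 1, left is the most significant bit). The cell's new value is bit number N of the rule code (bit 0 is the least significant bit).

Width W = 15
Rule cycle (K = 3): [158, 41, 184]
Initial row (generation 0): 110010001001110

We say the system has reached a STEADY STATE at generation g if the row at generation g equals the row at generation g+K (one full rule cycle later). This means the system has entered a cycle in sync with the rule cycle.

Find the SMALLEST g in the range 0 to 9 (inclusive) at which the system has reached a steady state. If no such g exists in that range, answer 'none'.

Answer: none

Derivation:
Gen 0: 110010001001110
Gen 1 (rule 158): 101111011111101
Gen 2 (rule 41): 011000110000010
Gen 3 (rule 184): 010100101000001
Gen 4 (rule 158): 110111101100011
Gen 5 (rule 41): 101100011001010
Gen 6 (rule 184): 011010010100101
Gen 7 (rule 158): 110011110111101
Gen 8 (rule 41): 100010001100010
Gen 9 (rule 184): 010001001010001
Gen 10 (rule 158): 111011111011011
Gen 11 (rule 41): 100110000110110
Gen 12 (rule 184): 010101000101101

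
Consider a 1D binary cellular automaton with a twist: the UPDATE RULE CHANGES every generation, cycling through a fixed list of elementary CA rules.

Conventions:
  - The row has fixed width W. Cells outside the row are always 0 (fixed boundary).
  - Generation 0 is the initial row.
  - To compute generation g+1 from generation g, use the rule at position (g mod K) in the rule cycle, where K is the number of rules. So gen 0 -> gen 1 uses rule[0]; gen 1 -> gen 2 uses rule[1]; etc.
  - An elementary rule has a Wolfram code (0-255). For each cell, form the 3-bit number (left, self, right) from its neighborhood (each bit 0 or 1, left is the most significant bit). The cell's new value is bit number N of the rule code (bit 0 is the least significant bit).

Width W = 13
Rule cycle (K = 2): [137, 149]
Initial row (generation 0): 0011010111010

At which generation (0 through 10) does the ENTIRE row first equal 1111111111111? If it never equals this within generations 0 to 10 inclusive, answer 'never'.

Answer: 6

Derivation:
Gen 0: 0011010111010
Gen 1 (rule 137): 1010000110000
Gen 2 (rule 149): 1011110001111
Gen 3 (rule 137): 0011100101110
Gen 4 (rule 149): 1001010100101
Gen 5 (rule 137): 0000000000000
Gen 6 (rule 149): 1111111111111
Gen 7 (rule 137): 1111111111110
Gen 8 (rule 149): 0111111111101
Gen 9 (rule 137): 0111111111000
Gen 10 (rule 149): 0011111110111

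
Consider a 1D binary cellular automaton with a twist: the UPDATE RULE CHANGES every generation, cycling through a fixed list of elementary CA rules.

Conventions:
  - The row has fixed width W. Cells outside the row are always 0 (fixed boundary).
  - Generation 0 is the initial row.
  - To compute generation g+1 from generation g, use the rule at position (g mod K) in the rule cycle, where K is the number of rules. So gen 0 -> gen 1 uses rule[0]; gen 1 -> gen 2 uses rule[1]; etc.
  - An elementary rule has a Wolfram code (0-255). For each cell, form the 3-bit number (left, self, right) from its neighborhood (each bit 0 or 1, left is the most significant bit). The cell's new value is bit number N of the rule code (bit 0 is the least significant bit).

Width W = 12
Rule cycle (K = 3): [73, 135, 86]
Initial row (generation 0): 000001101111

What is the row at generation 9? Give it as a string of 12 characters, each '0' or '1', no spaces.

Answer: 110110100001

Derivation:
Gen 0: 000001101111
Gen 1 (rule 73): 111101101001
Gen 2 (rule 135): 011000001011
Gen 3 (rule 86): 101100011001
Gen 4 (rule 73): 001101011000
Gen 5 (rule 135): 110001000011
Gen 6 (rule 86): 011011100101
Gen 7 (rule 73): 011010100000
Gen 8 (rule 135): 100010101111
Gen 9 (rule 86): 110110100001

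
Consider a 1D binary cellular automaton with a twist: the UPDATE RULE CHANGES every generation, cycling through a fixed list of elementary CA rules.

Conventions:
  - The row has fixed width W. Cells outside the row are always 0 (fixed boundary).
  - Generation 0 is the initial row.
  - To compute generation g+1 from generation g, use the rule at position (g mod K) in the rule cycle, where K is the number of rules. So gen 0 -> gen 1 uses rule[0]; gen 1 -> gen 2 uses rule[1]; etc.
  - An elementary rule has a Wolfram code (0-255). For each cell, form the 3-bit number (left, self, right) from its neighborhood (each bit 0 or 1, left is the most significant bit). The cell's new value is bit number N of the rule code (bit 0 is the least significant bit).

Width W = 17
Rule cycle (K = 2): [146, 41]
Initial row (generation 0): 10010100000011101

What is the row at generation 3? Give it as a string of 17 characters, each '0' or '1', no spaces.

Answer: 10110101001101100

Derivation:
Gen 0: 10010100000011101
Gen 1 (rule 146): 01100010000101000
Gen 2 (rule 41): 01001000110010011
Gen 3 (rule 146): 10110101001101100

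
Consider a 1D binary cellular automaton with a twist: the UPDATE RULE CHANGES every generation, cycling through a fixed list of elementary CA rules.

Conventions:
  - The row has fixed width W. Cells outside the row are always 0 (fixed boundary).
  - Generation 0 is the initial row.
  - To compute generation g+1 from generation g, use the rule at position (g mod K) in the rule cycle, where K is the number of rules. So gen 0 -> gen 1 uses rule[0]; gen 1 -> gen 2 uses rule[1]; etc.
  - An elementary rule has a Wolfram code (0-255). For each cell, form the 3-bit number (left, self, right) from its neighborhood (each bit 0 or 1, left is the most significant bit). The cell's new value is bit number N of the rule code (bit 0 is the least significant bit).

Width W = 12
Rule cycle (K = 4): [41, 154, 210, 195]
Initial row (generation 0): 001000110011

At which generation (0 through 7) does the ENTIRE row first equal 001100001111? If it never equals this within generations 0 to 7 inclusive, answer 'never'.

Gen 0: 001000110011
Gen 1 (rule 41): 100010100010
Gen 2 (rule 154): 010100010101
Gen 3 (rule 210): 100010100000
Gen 4 (rule 195): 001100001111
Gen 5 (rule 41): 101001101000
Gen 6 (rule 154): 000111000100
Gen 7 (rule 210): 001011101010

Answer: 4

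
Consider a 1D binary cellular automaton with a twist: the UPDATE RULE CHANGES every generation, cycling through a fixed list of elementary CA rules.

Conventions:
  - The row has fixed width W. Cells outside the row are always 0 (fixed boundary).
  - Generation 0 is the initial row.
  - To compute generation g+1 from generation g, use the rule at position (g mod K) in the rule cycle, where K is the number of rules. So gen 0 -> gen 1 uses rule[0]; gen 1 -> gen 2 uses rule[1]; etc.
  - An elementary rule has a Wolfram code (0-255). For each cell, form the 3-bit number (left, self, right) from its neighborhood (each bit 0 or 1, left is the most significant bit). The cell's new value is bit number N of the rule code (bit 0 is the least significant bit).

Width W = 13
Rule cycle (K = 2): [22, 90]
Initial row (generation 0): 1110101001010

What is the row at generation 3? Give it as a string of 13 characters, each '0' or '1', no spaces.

Gen 0: 1110101001010
Gen 1 (rule 22): 0000101111011
Gen 2 (rule 90): 0001001001011
Gen 3 (rule 22): 0011111111000

Answer: 0011111111000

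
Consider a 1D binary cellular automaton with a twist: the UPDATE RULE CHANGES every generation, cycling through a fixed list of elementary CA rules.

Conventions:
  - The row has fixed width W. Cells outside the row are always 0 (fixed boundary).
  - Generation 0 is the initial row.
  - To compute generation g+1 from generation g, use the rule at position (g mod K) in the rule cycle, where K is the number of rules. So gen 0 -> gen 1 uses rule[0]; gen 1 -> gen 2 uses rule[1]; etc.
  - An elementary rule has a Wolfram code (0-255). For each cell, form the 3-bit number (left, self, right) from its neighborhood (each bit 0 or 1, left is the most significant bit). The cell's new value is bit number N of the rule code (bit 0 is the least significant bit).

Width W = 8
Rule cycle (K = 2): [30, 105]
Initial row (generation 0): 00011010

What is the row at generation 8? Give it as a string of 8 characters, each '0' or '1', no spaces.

Answer: 00001110

Derivation:
Gen 0: 00011010
Gen 1 (rule 30): 00110011
Gen 2 (rule 105): 10110011
Gen 3 (rule 30): 10101110
Gen 4 (rule 105): 01011010
Gen 5 (rule 30): 11010011
Gen 6 (rule 105): 11100011
Gen 7 (rule 30): 10010110
Gen 8 (rule 105): 00001110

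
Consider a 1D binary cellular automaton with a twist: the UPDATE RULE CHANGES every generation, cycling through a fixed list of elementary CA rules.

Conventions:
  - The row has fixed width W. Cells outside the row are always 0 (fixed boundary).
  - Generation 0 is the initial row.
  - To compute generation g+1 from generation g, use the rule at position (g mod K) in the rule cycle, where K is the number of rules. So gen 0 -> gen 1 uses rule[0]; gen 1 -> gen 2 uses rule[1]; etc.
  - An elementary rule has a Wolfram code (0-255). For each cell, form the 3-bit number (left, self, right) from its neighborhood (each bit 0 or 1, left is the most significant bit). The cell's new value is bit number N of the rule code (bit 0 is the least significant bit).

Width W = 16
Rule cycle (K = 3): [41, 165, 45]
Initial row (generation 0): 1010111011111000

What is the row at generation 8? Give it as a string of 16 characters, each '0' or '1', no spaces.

Answer: 1101010000111000

Derivation:
Gen 0: 1010111011111000
Gen 1 (rule 41): 0101100110000011
Gen 2 (rule 165): 0110000000111000
Gen 3 (rule 45): 0100111110100011
Gen 4 (rule 41): 0000100001001010
Gen 5 (rule 165): 1110101101001110
Gen 6 (rule 45): 1001111011001000
Gen 7 (rule 41): 0001000110000011
Gen 8 (rule 165): 1101010000111000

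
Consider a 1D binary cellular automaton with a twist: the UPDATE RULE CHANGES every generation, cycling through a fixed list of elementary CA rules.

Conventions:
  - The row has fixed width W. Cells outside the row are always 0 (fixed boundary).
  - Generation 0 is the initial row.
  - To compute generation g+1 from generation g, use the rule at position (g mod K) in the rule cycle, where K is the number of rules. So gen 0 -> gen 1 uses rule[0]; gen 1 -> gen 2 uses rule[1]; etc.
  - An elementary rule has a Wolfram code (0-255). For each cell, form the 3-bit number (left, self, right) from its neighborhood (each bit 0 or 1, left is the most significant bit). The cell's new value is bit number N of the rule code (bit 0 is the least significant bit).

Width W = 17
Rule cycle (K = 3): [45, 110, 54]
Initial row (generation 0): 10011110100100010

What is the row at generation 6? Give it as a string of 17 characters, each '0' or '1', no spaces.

Gen 0: 10011110100100010
Gen 1 (rule 45): 10010001100101010
Gen 2 (rule 110): 10110011101111110
Gen 3 (rule 54): 11001100010000001
Gen 4 (rule 45): 10001001010111101
Gen 5 (rule 110): 10011011111100111
Gen 6 (rule 54): 11100100000011000

Answer: 11100100000011000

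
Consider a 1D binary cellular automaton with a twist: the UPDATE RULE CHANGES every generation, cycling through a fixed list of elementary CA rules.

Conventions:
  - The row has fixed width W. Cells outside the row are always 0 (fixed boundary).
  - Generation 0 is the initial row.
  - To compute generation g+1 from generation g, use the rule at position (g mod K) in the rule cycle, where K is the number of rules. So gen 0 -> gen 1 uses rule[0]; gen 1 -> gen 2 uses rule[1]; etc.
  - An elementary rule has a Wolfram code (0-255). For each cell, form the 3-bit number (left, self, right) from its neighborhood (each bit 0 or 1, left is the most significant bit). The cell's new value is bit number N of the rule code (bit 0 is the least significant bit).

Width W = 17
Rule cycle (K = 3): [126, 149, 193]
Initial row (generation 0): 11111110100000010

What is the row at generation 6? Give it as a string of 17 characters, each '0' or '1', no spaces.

Gen 0: 11111110100000010
Gen 1 (rule 126): 10000011110000111
Gen 2 (rule 149): 11111001101110010
Gen 3 (rule 193): 01111000100110000
Gen 4 (rule 126): 11001101111111000
Gen 5 (rule 149): 00100000111110111
Gen 6 (rule 193): 10001110011110011

Answer: 10001110011110011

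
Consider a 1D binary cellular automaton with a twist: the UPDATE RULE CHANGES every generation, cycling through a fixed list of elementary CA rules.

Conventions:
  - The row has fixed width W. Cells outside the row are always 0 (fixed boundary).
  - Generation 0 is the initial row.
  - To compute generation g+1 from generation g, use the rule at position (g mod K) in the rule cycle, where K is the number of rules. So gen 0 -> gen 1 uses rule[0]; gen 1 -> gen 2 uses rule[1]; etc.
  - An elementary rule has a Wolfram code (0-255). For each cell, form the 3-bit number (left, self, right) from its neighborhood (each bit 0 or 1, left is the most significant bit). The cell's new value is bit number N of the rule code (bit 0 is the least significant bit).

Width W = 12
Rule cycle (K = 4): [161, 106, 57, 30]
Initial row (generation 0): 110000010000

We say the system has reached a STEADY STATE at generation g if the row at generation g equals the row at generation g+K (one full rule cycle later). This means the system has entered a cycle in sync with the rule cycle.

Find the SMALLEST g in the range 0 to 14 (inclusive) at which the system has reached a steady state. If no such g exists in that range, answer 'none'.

Answer: none

Derivation:
Gen 0: 110000010000
Gen 1 (rule 161): 000111000111
Gen 2 (rule 106): 001101001101
Gen 3 (rule 57): 101010101010
Gen 4 (rule 30): 101010101011
Gen 5 (rule 161): 010101010100
Gen 6 (rule 106): 101010101000
Gen 7 (rule 57): 010101010111
Gen 8 (rule 30): 110101010100
Gen 9 (rule 161): 001010101001
Gen 10 (rule 106): 010101010010
Gen 11 (rule 57): 001010101001
Gen 12 (rule 30): 011010101111
Gen 13 (rule 161): 000101010110
Gen 14 (rule 106): 001010101110
Gen 15 (rule 57): 100101011001
Gen 16 (rule 30): 111101010111
Gen 17 (rule 161): 011010101010
Gen 18 (rule 106): 111101010100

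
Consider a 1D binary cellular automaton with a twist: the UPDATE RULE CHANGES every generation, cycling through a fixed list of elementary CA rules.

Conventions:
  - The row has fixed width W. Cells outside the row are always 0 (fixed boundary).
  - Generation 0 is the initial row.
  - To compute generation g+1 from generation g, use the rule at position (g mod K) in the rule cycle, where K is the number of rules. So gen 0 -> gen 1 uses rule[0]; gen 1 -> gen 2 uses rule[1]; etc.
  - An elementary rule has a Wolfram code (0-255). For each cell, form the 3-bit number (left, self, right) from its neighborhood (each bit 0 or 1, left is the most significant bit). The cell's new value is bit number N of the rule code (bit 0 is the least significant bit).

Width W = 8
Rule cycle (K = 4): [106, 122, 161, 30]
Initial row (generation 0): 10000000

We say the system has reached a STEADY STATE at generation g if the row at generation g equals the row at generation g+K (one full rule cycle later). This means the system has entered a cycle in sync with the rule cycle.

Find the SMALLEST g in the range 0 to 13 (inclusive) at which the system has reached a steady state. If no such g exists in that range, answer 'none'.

Gen 0: 10000000
Gen 1 (rule 106): 00000000
Gen 2 (rule 122): 00000000
Gen 3 (rule 161): 11111111
Gen 4 (rule 30): 10000000
Gen 5 (rule 106): 00000000
Gen 6 (rule 122): 00000000
Gen 7 (rule 161): 11111111
Gen 8 (rule 30): 10000000
Gen 9 (rule 106): 00000000
Gen 10 (rule 122): 00000000
Gen 11 (rule 161): 11111111
Gen 12 (rule 30): 10000000
Gen 13 (rule 106): 00000000
Gen 14 (rule 122): 00000000
Gen 15 (rule 161): 11111111
Gen 16 (rule 30): 10000000
Gen 17 (rule 106): 00000000

Answer: 0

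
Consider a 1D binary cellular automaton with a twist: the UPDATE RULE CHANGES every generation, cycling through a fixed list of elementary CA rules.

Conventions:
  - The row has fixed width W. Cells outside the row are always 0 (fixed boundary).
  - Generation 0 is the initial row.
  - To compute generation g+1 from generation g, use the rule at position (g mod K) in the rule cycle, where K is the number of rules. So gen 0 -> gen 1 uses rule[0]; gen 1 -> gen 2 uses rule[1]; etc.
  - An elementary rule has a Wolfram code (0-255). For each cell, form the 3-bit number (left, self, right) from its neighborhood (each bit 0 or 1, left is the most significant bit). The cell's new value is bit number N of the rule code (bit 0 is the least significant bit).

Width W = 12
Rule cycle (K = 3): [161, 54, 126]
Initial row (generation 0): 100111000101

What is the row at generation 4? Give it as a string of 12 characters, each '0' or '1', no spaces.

Answer: 100001111100

Derivation:
Gen 0: 100111000101
Gen 1 (rule 161): 000010010010
Gen 2 (rule 54): 000111111111
Gen 3 (rule 126): 001100000001
Gen 4 (rule 161): 100001111100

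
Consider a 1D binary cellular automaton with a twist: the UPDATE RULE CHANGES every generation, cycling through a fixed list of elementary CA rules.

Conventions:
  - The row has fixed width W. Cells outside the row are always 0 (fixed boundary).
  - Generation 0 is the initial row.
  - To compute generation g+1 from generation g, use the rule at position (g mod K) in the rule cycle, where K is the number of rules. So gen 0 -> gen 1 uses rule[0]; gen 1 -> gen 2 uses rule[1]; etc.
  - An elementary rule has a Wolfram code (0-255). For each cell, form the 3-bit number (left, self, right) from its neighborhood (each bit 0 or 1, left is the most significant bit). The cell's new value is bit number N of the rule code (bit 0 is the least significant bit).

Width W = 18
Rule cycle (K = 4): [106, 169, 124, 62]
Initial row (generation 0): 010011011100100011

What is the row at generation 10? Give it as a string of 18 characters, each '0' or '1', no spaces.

Gen 0: 010011011100100011
Gen 1 (rule 106): 100111110101000111
Gen 2 (rule 169): 000111101010010110
Gen 3 (rule 124): 000100111111011111
Gen 4 (rule 62): 001111100000110000
Gen 5 (rule 106): 011000100001110000
Gen 6 (rule 169): 010010001101100111
Gen 7 (rule 124): 011011001111110101
Gen 8 (rule 62): 110110111000001111
Gen 9 (rule 106): 111111101000011001
Gen 10 (rule 169): 111111010011010000

Answer: 111111010011010000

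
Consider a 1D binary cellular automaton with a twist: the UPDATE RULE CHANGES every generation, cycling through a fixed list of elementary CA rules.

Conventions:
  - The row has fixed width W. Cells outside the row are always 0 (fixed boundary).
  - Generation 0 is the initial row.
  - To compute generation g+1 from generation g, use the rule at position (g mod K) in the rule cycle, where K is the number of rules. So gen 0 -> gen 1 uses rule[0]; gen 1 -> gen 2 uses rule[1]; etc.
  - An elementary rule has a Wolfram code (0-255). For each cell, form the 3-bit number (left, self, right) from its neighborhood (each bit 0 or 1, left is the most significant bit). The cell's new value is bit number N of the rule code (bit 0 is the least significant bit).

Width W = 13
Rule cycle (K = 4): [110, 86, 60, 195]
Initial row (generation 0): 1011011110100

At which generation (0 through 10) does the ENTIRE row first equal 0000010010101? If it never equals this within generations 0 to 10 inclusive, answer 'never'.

Answer: 3

Derivation:
Gen 0: 1011011110100
Gen 1 (rule 110): 1111110011100
Gen 2 (rule 86): 0000011100110
Gen 3 (rule 60): 0000010010101
Gen 4 (rule 195): 1111100100000
Gen 5 (rule 110): 1000101100000
Gen 6 (rule 86): 1101100110000
Gen 7 (rule 60): 1011010101000
Gen 8 (rule 195): 0001000000011
Gen 9 (rule 110): 0011000000111
Gen 10 (rule 86): 0101100001001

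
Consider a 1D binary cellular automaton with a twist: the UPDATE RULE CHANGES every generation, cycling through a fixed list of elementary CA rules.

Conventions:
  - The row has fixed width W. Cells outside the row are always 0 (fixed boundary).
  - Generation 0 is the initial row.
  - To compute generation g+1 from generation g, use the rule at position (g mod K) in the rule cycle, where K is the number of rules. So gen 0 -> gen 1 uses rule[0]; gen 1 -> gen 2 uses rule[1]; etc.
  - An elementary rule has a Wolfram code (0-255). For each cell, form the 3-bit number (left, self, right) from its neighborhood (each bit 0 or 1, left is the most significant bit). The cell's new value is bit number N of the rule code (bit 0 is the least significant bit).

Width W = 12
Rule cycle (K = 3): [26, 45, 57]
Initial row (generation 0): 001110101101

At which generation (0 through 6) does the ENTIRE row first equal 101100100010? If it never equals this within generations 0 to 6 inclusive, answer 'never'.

Gen 0: 001110101101
Gen 1 (rule 26): 011000001000
Gen 2 (rule 45): 010011101011
Gen 3 (rule 57): 001010010110
Gen 4 (rule 26): 010001100101
Gen 5 (rule 45): 010101000111
Gen 6 (rule 57): 001010110100

Answer: never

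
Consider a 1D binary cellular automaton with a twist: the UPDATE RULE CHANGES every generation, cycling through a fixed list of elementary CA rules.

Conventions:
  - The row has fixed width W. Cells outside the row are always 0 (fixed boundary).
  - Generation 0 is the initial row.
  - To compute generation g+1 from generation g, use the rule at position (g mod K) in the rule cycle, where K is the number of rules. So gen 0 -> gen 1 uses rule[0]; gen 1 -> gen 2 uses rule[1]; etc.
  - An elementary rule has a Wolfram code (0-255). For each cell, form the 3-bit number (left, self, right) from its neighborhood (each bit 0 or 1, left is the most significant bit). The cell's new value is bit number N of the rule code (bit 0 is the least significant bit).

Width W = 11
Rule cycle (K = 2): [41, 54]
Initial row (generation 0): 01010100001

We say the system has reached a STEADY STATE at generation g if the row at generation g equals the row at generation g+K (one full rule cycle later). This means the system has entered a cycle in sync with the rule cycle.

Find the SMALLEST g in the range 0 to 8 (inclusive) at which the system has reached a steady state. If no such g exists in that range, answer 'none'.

Gen 0: 01010100001
Gen 1 (rule 41): 00101001100
Gen 2 (rule 54): 01111110010
Gen 3 (rule 41): 01000000000
Gen 4 (rule 54): 11100000000
Gen 5 (rule 41): 10001111111
Gen 6 (rule 54): 11010000000
Gen 7 (rule 41): 10100111111
Gen 8 (rule 54): 11111000000
Gen 9 (rule 41): 10000011111
Gen 10 (rule 54): 11000100000

Answer: none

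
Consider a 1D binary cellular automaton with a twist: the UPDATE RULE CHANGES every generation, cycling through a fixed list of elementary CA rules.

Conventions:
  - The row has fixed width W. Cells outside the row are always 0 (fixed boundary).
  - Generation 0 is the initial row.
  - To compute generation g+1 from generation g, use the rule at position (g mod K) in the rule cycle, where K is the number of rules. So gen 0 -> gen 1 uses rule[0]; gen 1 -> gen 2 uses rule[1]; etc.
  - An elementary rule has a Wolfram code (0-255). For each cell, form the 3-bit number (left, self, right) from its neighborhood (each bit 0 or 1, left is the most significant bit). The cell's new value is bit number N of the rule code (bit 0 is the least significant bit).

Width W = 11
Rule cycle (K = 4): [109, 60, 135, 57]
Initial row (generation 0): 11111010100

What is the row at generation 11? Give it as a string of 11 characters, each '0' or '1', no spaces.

Answer: 11000010001

Derivation:
Gen 0: 11111010100
Gen 1 (rule 109): 10001111101
Gen 2 (rule 60): 11001000011
Gen 3 (rule 135): 00011011100
Gen 4 (rule 57): 11010110011
Gen 5 (rule 109): 11111110011
Gen 6 (rule 60): 10000001010
Gen 7 (rule 135): 10111111010
Gen 8 (rule 57): 01100000101
Gen 9 (rule 109): 01101110111
Gen 10 (rule 60): 01011001100
Gen 11 (rule 135): 11000010001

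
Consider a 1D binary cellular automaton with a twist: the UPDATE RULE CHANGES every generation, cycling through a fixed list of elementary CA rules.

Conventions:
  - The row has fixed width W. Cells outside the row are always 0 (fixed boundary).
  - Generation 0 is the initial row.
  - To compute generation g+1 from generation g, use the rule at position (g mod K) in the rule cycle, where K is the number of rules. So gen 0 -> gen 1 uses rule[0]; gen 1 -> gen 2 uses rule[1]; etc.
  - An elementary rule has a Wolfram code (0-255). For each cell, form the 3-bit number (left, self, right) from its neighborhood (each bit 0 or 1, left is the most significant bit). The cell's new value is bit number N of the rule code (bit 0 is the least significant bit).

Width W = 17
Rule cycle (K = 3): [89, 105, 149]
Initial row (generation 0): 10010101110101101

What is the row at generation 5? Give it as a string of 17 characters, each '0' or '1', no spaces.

Gen 0: 10010101110101101
Gen 1 (rule 89): 01000001010001100
Gen 2 (rule 105): 00011100100101101
Gen 3 (rule 149): 11001010110100001
Gen 4 (rule 89): 11100000110011100
Gen 5 (rule 105): 10101110110010101

Answer: 10101110110010101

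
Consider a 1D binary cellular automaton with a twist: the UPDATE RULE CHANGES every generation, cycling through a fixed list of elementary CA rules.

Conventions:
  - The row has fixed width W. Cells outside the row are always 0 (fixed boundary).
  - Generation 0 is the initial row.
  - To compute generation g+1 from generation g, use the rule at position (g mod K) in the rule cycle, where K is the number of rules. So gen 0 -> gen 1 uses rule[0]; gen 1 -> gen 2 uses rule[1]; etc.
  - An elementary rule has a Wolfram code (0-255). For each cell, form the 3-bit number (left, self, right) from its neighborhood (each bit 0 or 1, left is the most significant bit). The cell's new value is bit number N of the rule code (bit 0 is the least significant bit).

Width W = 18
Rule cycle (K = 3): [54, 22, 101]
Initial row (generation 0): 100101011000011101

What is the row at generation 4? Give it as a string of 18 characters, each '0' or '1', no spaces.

Gen 0: 100101011000011101
Gen 1 (rule 54): 111111100100100011
Gen 2 (rule 22): 000000011111110100
Gen 3 (rule 101): 111111000000011101
Gen 4 (rule 54): 000000100000100011

Answer: 000000100000100011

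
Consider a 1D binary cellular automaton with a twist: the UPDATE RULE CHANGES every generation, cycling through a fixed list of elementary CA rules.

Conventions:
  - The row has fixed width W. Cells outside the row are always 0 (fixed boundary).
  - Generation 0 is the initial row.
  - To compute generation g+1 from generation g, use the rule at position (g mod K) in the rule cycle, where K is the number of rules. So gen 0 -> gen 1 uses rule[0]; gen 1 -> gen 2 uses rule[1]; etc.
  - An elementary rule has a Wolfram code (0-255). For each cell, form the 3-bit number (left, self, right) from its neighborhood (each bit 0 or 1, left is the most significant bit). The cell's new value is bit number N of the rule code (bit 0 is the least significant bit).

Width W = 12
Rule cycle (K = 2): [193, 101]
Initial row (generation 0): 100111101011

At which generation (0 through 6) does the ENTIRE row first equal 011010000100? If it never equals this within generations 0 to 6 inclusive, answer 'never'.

Answer: 3

Derivation:
Gen 0: 100111101011
Gen 1 (rule 193): 000011100001
Gen 2 (rule 101): 111000101101
Gen 3 (rule 193): 011010000100
Gen 4 (rule 101): 001110110101
Gen 5 (rule 193): 100110010000
Gen 6 (rule 101): 100010010111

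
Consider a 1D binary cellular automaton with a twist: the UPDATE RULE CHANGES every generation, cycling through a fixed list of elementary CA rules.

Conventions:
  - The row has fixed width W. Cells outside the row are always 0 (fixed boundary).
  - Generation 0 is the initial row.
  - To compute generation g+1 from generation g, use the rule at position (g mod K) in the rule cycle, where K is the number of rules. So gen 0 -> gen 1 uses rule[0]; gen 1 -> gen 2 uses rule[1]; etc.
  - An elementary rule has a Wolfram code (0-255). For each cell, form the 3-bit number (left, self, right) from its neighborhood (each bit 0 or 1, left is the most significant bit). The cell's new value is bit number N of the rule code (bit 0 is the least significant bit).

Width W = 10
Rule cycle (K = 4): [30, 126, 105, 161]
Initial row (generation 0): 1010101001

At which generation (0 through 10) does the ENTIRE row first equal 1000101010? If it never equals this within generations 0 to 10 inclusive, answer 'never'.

Answer: never

Derivation:
Gen 0: 1010101001
Gen 1 (rule 30): 1010101111
Gen 2 (rule 126): 1111111001
Gen 3 (rule 105): 1000001000
Gen 4 (rule 161): 0011100011
Gen 5 (rule 30): 0110010110
Gen 6 (rule 126): 1111111111
Gen 7 (rule 105): 1000000001
Gen 8 (rule 161): 0011111100
Gen 9 (rule 30): 0110000010
Gen 10 (rule 126): 1111000111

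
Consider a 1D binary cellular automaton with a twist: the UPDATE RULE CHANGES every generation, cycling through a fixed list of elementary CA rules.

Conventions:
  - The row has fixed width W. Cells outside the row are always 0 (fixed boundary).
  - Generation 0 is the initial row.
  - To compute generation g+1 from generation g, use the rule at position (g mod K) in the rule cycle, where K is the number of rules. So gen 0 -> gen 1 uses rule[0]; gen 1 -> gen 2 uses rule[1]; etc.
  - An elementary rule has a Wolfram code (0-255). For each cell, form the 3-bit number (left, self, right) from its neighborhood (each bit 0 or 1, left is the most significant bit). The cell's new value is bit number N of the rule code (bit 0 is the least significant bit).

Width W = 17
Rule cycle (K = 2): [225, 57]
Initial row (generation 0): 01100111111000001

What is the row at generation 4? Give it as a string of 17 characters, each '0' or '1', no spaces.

Answer: 11101010101001100

Derivation:
Gen 0: 01100111111000001
Gen 1 (rule 225): 00100011111011100
Gen 2 (rule 57): 10011010000110011
Gen 3 (rule 225): 00001100110010001
Gen 4 (rule 57): 11101010101001100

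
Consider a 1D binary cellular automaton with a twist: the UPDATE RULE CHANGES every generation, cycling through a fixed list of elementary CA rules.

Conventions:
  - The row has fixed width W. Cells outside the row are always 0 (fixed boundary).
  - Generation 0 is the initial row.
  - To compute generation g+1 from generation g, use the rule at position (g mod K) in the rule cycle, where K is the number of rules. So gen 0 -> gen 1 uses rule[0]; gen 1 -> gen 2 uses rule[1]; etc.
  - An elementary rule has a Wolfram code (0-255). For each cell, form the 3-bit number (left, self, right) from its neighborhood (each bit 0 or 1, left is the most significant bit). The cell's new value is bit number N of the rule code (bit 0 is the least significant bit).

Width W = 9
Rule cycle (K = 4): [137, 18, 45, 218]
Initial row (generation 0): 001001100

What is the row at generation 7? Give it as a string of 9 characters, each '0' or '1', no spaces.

Answer: 010111010

Derivation:
Gen 0: 001001100
Gen 1 (rule 137): 100001001
Gen 2 (rule 18): 010010110
Gen 3 (rule 45): 010011100
Gen 4 (rule 218): 101111110
Gen 5 (rule 137): 001111100
Gen 6 (rule 18): 010000010
Gen 7 (rule 45): 010111010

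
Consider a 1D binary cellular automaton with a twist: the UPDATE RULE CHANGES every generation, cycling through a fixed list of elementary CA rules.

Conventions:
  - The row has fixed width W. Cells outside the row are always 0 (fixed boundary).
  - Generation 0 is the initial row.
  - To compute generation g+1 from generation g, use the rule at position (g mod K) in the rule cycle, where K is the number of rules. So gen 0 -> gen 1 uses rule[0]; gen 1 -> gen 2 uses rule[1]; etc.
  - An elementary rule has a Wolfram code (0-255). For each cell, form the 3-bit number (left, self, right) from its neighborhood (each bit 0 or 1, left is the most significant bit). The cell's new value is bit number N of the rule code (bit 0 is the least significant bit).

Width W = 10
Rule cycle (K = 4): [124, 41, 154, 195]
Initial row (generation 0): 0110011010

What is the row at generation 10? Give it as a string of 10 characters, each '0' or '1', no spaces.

Gen 0: 0110011010
Gen 1 (rule 124): 0111011111
Gen 2 (rule 41): 0100110000
Gen 3 (rule 154): 1011101000
Gen 4 (rule 195): 0001100011
Gen 5 (rule 124): 0001110011
Gen 6 (rule 41): 1101000010
Gen 7 (rule 154): 1000100101
Gen 8 (rule 195): 0011001000
Gen 9 (rule 124): 0011101100
Gen 10 (rule 41): 1010011001

Answer: 1010011001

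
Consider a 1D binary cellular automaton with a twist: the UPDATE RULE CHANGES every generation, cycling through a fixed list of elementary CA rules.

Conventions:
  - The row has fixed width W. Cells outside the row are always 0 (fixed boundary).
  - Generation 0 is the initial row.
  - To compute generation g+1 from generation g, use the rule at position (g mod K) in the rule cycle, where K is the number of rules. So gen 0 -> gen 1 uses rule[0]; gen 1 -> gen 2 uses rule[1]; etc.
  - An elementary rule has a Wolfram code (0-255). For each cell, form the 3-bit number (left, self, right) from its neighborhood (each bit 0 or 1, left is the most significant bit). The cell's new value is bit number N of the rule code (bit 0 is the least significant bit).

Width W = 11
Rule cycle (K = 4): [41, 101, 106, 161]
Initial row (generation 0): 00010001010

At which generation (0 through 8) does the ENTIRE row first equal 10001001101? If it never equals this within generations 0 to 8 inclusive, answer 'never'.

Gen 0: 00010001010
Gen 1 (rule 41): 11000100100
Gen 2 (rule 101): 01010100101
Gen 3 (rule 106): 10101001010
Gen 4 (rule 161): 01010000100
Gen 5 (rule 41): 00100110001
Gen 6 (rule 101): 10100010101
Gen 7 (rule 106): 01000101010
Gen 8 (rule 161): 00010010100

Answer: never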